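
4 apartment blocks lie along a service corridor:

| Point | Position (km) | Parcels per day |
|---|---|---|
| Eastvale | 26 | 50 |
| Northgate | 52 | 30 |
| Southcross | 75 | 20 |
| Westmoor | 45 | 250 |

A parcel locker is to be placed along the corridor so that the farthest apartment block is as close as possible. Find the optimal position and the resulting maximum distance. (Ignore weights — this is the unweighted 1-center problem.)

location 50.5, max distance 24.5

The 1-center on a line is the midpoint of the two extreme points: leftmost at 26, rightmost at 75.
Optimal location = (26 + 75)/2 = 50.5; maximum distance = (75 − 26)/2 = 24.5.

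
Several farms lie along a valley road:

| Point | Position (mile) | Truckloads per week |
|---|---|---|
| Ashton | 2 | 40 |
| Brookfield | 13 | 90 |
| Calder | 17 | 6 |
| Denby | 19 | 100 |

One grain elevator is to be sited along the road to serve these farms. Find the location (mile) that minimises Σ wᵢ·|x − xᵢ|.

x = 13

For a sum of weighted absolute distances on a line, the optimum is the weighted median (not the mean). Total weight W = 236; half-weight = 118.
Sort by position and accumulate weight:
  mile 2 (Ashton, w=40) → cum 40
  mile 13 (Brookfield, w=90) → cum 130  ≥ 118 → median here
  mile 17 (Calder, w=6) → cum 136
  mile 19 (Denby, w=100) → cum 236
Optimal location: mile 13.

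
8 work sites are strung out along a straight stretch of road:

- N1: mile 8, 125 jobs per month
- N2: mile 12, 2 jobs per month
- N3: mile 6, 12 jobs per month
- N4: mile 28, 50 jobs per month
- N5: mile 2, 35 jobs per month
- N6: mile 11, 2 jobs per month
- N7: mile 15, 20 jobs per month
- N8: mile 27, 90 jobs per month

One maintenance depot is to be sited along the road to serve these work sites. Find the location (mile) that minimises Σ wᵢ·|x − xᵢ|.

x = 8

For a sum of weighted absolute distances on a line, the optimum is the weighted median (not the mean). Total weight W = 336; half-weight = 168.
Sort by position and accumulate weight:
  mile 2 (N5, w=35) → cum 35
  mile 6 (N3, w=12) → cum 47
  mile 8 (N1, w=125) → cum 172  ≥ 168 → median here
  mile 11 (N6, w=2) → cum 174
  mile 12 (N2, w=2) → cum 176
  mile 15 (N7, w=20) → cum 196
  mile 27 (N8, w=90) → cum 286
  mile 28 (N4, w=50) → cum 336
Optimal location: mile 8.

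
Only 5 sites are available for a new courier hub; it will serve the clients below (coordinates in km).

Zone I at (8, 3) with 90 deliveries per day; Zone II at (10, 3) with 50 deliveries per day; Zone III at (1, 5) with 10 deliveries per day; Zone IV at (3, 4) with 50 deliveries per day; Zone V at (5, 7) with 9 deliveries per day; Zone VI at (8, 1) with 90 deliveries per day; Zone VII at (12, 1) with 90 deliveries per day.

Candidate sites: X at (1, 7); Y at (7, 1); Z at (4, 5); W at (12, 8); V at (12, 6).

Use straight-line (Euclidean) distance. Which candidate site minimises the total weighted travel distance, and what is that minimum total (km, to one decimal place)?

Y, total 1300.6 km

Total weighted distance at each candidate:
  X (1, 7): total = 3411.8
  Y (7, 1): total = 1300.6
  Z (4, 5): total = 2153.7
  W (12, 8): total = 2871.2
  V (12, 6): total = 2291.6
Minimum is at Y with total 1300.6 km.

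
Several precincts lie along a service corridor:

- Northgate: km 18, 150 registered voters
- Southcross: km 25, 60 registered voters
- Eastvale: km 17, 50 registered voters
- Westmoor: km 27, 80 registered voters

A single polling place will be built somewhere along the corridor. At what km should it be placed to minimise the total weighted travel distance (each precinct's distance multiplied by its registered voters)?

x = 18

For a sum of weighted absolute distances on a line, the optimum is the weighted median (not the mean). Total weight W = 340; half-weight = 170.
Sort by position and accumulate weight:
  km 17 (Eastvale, w=50) → cum 50
  km 18 (Northgate, w=150) → cum 200  ≥ 170 → median here
  km 25 (Southcross, w=60) → cum 260
  km 27 (Westmoor, w=80) → cum 340
Optimal location: km 18.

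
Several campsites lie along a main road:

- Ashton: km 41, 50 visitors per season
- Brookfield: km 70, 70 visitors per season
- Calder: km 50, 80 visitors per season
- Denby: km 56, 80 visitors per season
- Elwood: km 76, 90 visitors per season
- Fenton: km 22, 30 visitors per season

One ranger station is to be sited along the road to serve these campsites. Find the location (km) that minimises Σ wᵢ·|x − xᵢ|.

For a sum of weighted absolute distances on a line, the optimum is the weighted median (not the mean). Total weight W = 400; half-weight = 200.
Sort by position and accumulate weight:
  km 22 (Fenton, w=30) → cum 30
  km 41 (Ashton, w=50) → cum 80
  km 50 (Calder, w=80) → cum 160
  km 56 (Denby, w=80) → cum 240  ≥ 200 → median here
  km 70 (Brookfield, w=70) → cum 310
  km 76 (Elwood, w=90) → cum 400
Optimal location: km 56.

x = 56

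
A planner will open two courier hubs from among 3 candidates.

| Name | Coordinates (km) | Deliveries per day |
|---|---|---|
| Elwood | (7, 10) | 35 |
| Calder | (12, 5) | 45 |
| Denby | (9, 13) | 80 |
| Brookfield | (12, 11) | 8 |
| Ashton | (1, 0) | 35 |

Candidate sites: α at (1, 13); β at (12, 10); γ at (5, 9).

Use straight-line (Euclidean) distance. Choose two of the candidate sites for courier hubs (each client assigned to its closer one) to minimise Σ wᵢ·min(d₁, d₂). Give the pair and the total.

Evaluate every pair (each demand assigned to the nearer of the two):
  {β, γ}: total = 995.4
  {α, β}: total = 1202.4
  {α, γ}: total = 1296.6
Best pair: {β, γ} with total 995.4.

{β, γ}, total 995.4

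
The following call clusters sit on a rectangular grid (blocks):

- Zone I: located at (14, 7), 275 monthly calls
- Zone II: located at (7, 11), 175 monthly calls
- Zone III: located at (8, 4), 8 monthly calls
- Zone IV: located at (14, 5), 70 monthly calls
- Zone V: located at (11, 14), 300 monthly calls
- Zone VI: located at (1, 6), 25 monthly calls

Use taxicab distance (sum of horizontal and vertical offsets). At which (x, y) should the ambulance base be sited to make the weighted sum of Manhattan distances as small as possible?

Manhattan distance separates: Σwᵢ(|x−xᵢ|+|y−yᵢ|) = Σwᵢ|x−xᵢ| + Σwᵢ|y−yᵢ|, so x and y are optimised independently as 1-D weighted medians.
Total weight W = 853; half = 426.5.
x-coordinate, sorted with cumulative weight:
  x=1 (Zone VI, w=25) cum 25
  x=7 (Zone II, w=175) cum 200
  x=8 (Zone III, w=8) cum 208
  x=11 (Zone V, w=300) cum 508  ← median
  x=14 (Zone I, w=275) cum 783
  x=14 (Zone IV, w=70) cum 853
⇒ x* = 11
y-coordinate, sorted with cumulative weight:
  y=4 (Zone III, w=8) cum 8
  y=5 (Zone IV, w=70) cum 78
  y=6 (Zone VI, w=25) cum 103
  y=7 (Zone I, w=275) cum 378
  y=11 (Zone II, w=175) cum 553  ← median
  y=14 (Zone V, w=300) cum 853
⇒ y* = 11

(11, 11)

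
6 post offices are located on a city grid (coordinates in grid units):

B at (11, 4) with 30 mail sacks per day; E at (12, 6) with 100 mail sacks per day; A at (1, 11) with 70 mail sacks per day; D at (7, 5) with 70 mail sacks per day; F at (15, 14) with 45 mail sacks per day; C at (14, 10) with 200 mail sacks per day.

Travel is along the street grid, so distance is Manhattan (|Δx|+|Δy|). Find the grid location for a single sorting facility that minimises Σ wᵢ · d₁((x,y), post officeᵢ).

Manhattan distance separates: Σwᵢ(|x−xᵢ|+|y−yᵢ|) = Σwᵢ|x−xᵢ| + Σwᵢ|y−yᵢ|, so x and y are optimised independently as 1-D weighted medians.
Total weight W = 515; half = 257.5.
x-coordinate, sorted with cumulative weight:
  x=1 (A, w=70) cum 70
  x=7 (D, w=70) cum 140
  x=11 (B, w=30) cum 170
  x=12 (E, w=100) cum 270  ← median
  x=14 (C, w=200) cum 470
  x=15 (F, w=45) cum 515
⇒ x* = 12
y-coordinate, sorted with cumulative weight:
  y=4 (B, w=30) cum 30
  y=5 (D, w=70) cum 100
  y=6 (E, w=100) cum 200
  y=10 (C, w=200) cum 400  ← median
  y=11 (A, w=70) cum 470
  y=14 (F, w=45) cum 515
⇒ y* = 10

(12, 10)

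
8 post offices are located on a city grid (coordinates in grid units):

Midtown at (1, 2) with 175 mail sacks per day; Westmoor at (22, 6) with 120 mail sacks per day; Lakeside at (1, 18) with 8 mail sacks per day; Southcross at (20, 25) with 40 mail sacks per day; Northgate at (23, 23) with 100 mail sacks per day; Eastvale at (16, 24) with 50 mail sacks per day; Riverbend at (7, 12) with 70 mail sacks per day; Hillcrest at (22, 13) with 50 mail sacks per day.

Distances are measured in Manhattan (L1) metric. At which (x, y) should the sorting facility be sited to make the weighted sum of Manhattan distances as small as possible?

(20, 12)

Manhattan distance separates: Σwᵢ(|x−xᵢ|+|y−yᵢ|) = Σwᵢ|x−xᵢ| + Σwᵢ|y−yᵢ|, so x and y are optimised independently as 1-D weighted medians.
Total weight W = 613; half = 306.5.
x-coordinate, sorted with cumulative weight:
  x=1 (Midtown, w=175) cum 175
  x=1 (Lakeside, w=8) cum 183
  x=7 (Riverbend, w=70) cum 253
  x=16 (Eastvale, w=50) cum 303
  x=20 (Southcross, w=40) cum 343  ← median
  x=22 (Westmoor, w=120) cum 463
  x=22 (Hillcrest, w=50) cum 513
  x=23 (Northgate, w=100) cum 613
⇒ x* = 20
y-coordinate, sorted with cumulative weight:
  y=2 (Midtown, w=175) cum 175
  y=6 (Westmoor, w=120) cum 295
  y=12 (Riverbend, w=70) cum 365  ← median
  y=13 (Hillcrest, w=50) cum 415
  y=18 (Lakeside, w=8) cum 423
  y=23 (Northgate, w=100) cum 523
  y=24 (Eastvale, w=50) cum 573
  y=25 (Southcross, w=40) cum 613
⇒ y* = 12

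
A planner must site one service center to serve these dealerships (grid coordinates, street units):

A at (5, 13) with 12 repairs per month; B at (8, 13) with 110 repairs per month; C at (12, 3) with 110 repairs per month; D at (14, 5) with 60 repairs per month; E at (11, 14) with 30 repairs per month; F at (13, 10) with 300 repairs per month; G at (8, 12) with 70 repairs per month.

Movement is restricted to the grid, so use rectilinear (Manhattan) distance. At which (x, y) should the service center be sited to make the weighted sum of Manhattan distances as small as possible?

Manhattan distance separates: Σwᵢ(|x−xᵢ|+|y−yᵢ|) = Σwᵢ|x−xᵢ| + Σwᵢ|y−yᵢ|, so x and y are optimised independently as 1-D weighted medians.
Total weight W = 692; half = 346.
x-coordinate, sorted with cumulative weight:
  x=5 (A, w=12) cum 12
  x=8 (B, w=110) cum 122
  x=8 (G, w=70) cum 192
  x=11 (E, w=30) cum 222
  x=12 (C, w=110) cum 332
  x=13 (F, w=300) cum 632  ← median
  x=14 (D, w=60) cum 692
⇒ x* = 13
y-coordinate, sorted with cumulative weight:
  y=3 (C, w=110) cum 110
  y=5 (D, w=60) cum 170
  y=10 (F, w=300) cum 470  ← median
  y=12 (G, w=70) cum 540
  y=13 (A, w=12) cum 552
  y=13 (B, w=110) cum 662
  y=14 (E, w=30) cum 692
⇒ y* = 10

(13, 10)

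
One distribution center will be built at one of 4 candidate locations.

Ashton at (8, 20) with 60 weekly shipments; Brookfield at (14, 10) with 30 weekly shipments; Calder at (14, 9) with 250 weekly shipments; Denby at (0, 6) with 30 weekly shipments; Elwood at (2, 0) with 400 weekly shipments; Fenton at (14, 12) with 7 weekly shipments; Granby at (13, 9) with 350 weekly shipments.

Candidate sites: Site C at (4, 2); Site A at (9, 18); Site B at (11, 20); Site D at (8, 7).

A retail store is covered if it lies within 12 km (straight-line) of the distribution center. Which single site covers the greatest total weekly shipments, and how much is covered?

Site D, covering 1067

Coverage radius r = 12 km; a point is covered iff (Δx)²+(Δy)² ≤ 12² = 144.
  Site C (4, 2): covers {Denby, Elwood, Granby} → 780
  Site A (9, 18): covers {Ashton, Brookfield, Calder, Fenton, Granby} → 697
  Site B (11, 20): covers {Ashton, Brookfield, Calder, Fenton, Granby} → 697
  Site D (8, 7): covers {Brookfield, Calder, Denby, Elwood, Fenton, Granby} → 1067
Maximum coverage at Site D: 1067 weekly shipments.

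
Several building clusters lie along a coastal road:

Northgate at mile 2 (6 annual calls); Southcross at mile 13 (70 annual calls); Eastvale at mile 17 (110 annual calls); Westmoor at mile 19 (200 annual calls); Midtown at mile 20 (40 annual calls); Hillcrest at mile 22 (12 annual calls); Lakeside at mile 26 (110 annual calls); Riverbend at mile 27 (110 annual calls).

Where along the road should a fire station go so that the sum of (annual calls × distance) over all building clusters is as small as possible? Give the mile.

For a sum of weighted absolute distances on a line, the optimum is the weighted median (not the mean). Total weight W = 658; half-weight = 329.
Sort by position and accumulate weight:
  mile 2 (Northgate, w=6) → cum 6
  mile 13 (Southcross, w=70) → cum 76
  mile 17 (Eastvale, w=110) → cum 186
  mile 19 (Westmoor, w=200) → cum 386  ≥ 329 → median here
  mile 20 (Midtown, w=40) → cum 426
  mile 22 (Hillcrest, w=12) → cum 438
  mile 26 (Lakeside, w=110) → cum 548
  mile 27 (Riverbend, w=110) → cum 658
Optimal location: mile 19.

x = 19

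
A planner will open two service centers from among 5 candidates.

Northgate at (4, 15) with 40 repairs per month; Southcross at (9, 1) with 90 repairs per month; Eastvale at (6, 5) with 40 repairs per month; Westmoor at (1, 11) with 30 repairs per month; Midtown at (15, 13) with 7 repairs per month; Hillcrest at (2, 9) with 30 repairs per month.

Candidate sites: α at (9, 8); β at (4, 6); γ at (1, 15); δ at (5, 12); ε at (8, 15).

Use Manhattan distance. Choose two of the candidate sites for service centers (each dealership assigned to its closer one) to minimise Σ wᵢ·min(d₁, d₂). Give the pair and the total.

{α, γ}, total 1397

Evaluate every pair (each demand assigned to the nearer of the two):
  {α, γ}: total = 1397
  {α, δ}: total = 1437
  {β, γ}: total = 1522
  {β, δ}: total = 1557
  {α, β}: total = 1577
  {β, ε}: total = 1633
  {α, ε}: total = 1663
  {γ, δ}: total = 2167
  {δ, ε}: total = 2223
  {γ, ε}: total = 2343
Best pair: {α, γ} with total 1397.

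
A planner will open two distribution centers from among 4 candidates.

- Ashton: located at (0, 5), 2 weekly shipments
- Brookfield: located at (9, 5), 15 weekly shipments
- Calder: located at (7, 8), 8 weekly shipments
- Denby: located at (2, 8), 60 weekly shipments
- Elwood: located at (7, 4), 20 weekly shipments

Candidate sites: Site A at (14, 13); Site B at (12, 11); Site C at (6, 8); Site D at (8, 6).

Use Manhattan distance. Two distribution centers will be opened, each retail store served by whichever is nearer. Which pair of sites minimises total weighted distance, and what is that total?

Evaluate every pair (each demand assigned to the nearer of the two):
  {Site C, Site D}: total = 356
  {Site A, Site C}: total = 456
  {Site B, Site C}: total = 456
  {Site A, Site D}: total = 612
  {Site B, Site D}: total = 612
  {Site A, Site B}: total = 1255
Best pair: {Site C, Site D} with total 356.

{Site C, Site D}, total 356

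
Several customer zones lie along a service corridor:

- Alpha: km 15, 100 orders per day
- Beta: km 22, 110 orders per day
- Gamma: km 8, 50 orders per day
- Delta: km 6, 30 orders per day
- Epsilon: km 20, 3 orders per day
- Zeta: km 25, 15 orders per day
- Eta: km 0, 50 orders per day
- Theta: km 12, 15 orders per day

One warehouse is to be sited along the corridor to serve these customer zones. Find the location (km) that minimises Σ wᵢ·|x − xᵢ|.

For a sum of weighted absolute distances on a line, the optimum is the weighted median (not the mean). Total weight W = 373; half-weight = 186.5.
Sort by position and accumulate weight:
  km 0 (Eta, w=50) → cum 50
  km 6 (Delta, w=30) → cum 80
  km 8 (Gamma, w=50) → cum 130
  km 12 (Theta, w=15) → cum 145
  km 15 (Alpha, w=100) → cum 245  ≥ 186.5 → median here
  km 20 (Epsilon, w=3) → cum 248
  km 22 (Beta, w=110) → cum 358
  km 25 (Zeta, w=15) → cum 373
Optimal location: km 15.

x = 15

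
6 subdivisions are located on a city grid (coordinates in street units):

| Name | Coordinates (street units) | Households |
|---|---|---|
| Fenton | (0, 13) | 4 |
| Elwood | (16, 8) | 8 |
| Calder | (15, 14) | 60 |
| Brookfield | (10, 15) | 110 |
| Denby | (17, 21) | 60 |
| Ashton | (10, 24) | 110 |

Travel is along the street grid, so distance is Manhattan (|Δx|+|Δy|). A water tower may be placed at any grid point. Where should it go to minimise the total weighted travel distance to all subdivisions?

(10, 15)

Manhattan distance separates: Σwᵢ(|x−xᵢ|+|y−yᵢ|) = Σwᵢ|x−xᵢ| + Σwᵢ|y−yᵢ|, so x and y are optimised independently as 1-D weighted medians.
Total weight W = 352; half = 176.
x-coordinate, sorted with cumulative weight:
  x=0 (Fenton, w=4) cum 4
  x=10 (Brookfield, w=110) cum 114
  x=10 (Ashton, w=110) cum 224  ← median
  x=15 (Calder, w=60) cum 284
  x=16 (Elwood, w=8) cum 292
  x=17 (Denby, w=60) cum 352
⇒ x* = 10
y-coordinate, sorted with cumulative weight:
  y=8 (Elwood, w=8) cum 8
  y=13 (Fenton, w=4) cum 12
  y=14 (Calder, w=60) cum 72
  y=15 (Brookfield, w=110) cum 182  ← median
  y=21 (Denby, w=60) cum 242
  y=24 (Ashton, w=110) cum 352
⇒ y* = 15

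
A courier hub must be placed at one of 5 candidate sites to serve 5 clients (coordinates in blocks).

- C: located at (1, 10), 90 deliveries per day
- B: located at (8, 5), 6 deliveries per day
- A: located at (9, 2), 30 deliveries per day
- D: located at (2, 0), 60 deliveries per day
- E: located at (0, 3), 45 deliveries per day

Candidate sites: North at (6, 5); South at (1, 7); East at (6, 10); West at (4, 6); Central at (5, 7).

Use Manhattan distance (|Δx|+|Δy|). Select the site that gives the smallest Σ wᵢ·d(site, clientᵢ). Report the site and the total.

Total weighted distance at each candidate:
  North (6, 5): total = 1992
  South (1, 7): total = 1419
  East (6, 10): total = 2247
  West (4, 6): total = 1725
  Central (5, 7): total = 1935
Minimum is at South with total 1419 blocks.

South, total 1419 blocks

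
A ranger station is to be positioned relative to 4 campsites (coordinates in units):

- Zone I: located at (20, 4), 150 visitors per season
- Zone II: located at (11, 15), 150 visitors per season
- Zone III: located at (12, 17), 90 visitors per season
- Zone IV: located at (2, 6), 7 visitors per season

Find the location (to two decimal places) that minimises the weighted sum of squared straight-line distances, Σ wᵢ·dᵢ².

The minimiser of Σwᵢ‖p−pᵢ‖² is the weighted centroid p* = (Σwᵢpᵢ)/(Σwᵢ).
Σwᵢ = 397.
Σwᵢxᵢ = 150·20 + 150·11 + 90·12 + 7·2 = 5744.
Σwᵢyᵢ = 150·4 + 150·15 + 90·17 + 7·6 = 4422.
x* = 5744/397 = 14.47, y* = 4422/397 = 11.14.

(14.47, 11.14)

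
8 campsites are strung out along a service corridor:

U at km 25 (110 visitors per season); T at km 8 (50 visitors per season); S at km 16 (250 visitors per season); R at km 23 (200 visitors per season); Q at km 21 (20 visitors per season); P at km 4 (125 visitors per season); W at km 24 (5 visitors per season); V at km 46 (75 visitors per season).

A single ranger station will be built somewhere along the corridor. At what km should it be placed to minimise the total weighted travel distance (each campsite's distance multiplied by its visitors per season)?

For a sum of weighted absolute distances on a line, the optimum is the weighted median (not the mean). Total weight W = 835; half-weight = 417.5.
Sort by position and accumulate weight:
  km 4 (P, w=125) → cum 125
  km 8 (T, w=50) → cum 175
  km 16 (S, w=250) → cum 425  ≥ 417.5 → median here
  km 21 (Q, w=20) → cum 445
  km 23 (R, w=200) → cum 645
  km 24 (W, w=5) → cum 650
  km 25 (U, w=110) → cum 760
  km 46 (V, w=75) → cum 835
Optimal location: km 16.

x = 16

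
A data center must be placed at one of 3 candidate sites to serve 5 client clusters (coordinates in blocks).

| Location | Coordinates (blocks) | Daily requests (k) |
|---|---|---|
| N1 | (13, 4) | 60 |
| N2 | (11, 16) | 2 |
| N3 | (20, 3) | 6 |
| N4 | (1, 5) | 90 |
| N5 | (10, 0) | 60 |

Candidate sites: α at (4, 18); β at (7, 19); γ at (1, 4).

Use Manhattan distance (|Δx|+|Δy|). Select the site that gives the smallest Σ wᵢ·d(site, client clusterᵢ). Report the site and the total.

γ, total 1754 blocks

Total weighted distance at each candidate:
  α (4, 18): total = 4464
  β (7, 19): total = 4568
  γ (1, 4): total = 1754
Minimum is at γ with total 1754 blocks.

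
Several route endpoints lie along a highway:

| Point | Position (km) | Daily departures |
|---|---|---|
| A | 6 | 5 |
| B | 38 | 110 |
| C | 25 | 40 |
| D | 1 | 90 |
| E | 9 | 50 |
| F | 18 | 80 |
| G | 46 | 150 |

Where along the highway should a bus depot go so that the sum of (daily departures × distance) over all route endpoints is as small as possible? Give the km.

For a sum of weighted absolute distances on a line, the optimum is the weighted median (not the mean). Total weight W = 525; half-weight = 262.5.
Sort by position and accumulate weight:
  km 1 (D, w=90) → cum 90
  km 6 (A, w=5) → cum 95
  km 9 (E, w=50) → cum 145
  km 18 (F, w=80) → cum 225
  km 25 (C, w=40) → cum 265  ≥ 262.5 → median here
  km 38 (B, w=110) → cum 375
  km 46 (G, w=150) → cum 525
Optimal location: km 25.

x = 25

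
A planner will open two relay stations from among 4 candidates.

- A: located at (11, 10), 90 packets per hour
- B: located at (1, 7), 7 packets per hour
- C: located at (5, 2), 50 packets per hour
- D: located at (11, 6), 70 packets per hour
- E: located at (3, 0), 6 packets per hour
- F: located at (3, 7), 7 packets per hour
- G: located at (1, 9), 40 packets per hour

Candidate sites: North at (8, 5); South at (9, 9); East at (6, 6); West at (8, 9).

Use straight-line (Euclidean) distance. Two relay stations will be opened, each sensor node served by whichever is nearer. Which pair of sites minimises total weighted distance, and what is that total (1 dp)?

{South, East}, total 991.1

Evaluate every pair (each demand assigned to the nearer of the two):
  {South, East}: total = 991.1
  {North, South}: total = 1085.8
  {East, West}: total = 1119.1
  {North, West}: total = 1129.2
  {South, West}: total = 1264.9
  {North, East}: total = 1283.6
Best pair: {South, East} with total 991.1.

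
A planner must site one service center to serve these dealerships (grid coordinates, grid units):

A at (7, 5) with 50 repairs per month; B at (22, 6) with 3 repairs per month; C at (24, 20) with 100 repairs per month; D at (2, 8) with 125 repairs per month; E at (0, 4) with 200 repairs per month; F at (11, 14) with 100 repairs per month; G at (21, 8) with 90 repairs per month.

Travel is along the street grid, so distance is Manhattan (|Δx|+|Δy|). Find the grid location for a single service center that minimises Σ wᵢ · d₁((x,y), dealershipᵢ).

Manhattan distance separates: Σwᵢ(|x−xᵢ|+|y−yᵢ|) = Σwᵢ|x−xᵢ| + Σwᵢ|y−yᵢ|, so x and y are optimised independently as 1-D weighted medians.
Total weight W = 668; half = 334.
x-coordinate, sorted with cumulative weight:
  x=0 (E, w=200) cum 200
  x=2 (D, w=125) cum 325
  x=7 (A, w=50) cum 375  ← median
  x=11 (F, w=100) cum 475
  x=21 (G, w=90) cum 565
  x=22 (B, w=3) cum 568
  x=24 (C, w=100) cum 668
⇒ x* = 7
y-coordinate, sorted with cumulative weight:
  y=4 (E, w=200) cum 200
  y=5 (A, w=50) cum 250
  y=6 (B, w=3) cum 253
  y=8 (D, w=125) cum 378  ← median
  y=8 (G, w=90) cum 468
  y=14 (F, w=100) cum 568
  y=20 (C, w=100) cum 668
⇒ y* = 8

(7, 8)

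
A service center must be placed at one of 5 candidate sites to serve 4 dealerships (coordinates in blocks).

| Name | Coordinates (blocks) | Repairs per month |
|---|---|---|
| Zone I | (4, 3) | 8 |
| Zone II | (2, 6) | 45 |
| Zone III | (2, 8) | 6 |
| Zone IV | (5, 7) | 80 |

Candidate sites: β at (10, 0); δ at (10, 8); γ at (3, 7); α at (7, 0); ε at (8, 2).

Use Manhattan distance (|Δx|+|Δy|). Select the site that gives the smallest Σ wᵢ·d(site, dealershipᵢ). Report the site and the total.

γ, total 302 blocks

Total weighted distance at each candidate:
  β (10, 0): total = 1758
  δ (10, 8): total = 1066
  γ (3, 7): total = 302
  α (7, 0): total = 1341
  ε (8, 2): total = 1202
Minimum is at γ with total 302 blocks.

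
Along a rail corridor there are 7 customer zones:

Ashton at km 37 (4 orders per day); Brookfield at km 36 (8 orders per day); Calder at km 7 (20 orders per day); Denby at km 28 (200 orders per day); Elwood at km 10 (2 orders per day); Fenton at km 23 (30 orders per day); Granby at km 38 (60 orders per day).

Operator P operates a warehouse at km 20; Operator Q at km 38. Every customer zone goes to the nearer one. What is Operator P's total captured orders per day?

The indifferent point is the midpoint (20+38)/2 = 29; customer zones left of it (closer to Operator P at 20) go to Operator P, those right go to Operator Q.
  Calder at 7 (w=20) → Operator P
  Elwood at 10 (w=2) → Operator P
  Fenton at 23 (w=30) → Operator P
  Denby at 28 (w=200) → Operator P
  Brookfield at 36 (w=8) → Operator Q
  Ashton at 37 (w=4) → Operator Q
  Granby at 38 (w=60) → Operator Q
Operator P captures 252; Operator Q captures 72.

252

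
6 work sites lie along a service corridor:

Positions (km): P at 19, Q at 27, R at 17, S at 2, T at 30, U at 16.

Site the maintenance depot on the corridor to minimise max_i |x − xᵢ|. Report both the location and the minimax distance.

location 16, max distance 14

The 1-center on a line is the midpoint of the two extreme points: leftmost at 2, rightmost at 30.
Optimal location = (2 + 30)/2 = 16; maximum distance = (30 − 2)/2 = 14.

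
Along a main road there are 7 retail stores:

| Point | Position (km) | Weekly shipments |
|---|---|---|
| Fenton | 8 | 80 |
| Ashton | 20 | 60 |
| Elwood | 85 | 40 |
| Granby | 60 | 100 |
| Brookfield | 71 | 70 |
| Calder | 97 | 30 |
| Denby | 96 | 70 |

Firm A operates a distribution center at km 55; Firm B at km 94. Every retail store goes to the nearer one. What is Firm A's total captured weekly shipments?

The indifferent point is the midpoint (55+94)/2 = 74.5; retail stores left of it (closer to Firm A at 55) go to Firm A, those right go to Firm B.
  Fenton at 8 (w=80) → Firm A
  Ashton at 20 (w=60) → Firm A
  Granby at 60 (w=100) → Firm A
  Brookfield at 71 (w=70) → Firm A
  Elwood at 85 (w=40) → Firm B
  Denby at 96 (w=70) → Firm B
  Calder at 97 (w=30) → Firm B
Firm A captures 310; Firm B captures 140.

310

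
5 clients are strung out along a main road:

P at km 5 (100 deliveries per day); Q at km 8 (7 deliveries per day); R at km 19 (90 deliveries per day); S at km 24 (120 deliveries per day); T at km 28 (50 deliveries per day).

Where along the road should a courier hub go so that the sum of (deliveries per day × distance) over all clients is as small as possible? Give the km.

For a sum of weighted absolute distances on a line, the optimum is the weighted median (not the mean). Total weight W = 367; half-weight = 183.5.
Sort by position and accumulate weight:
  km 5 (P, w=100) → cum 100
  km 8 (Q, w=7) → cum 107
  km 19 (R, w=90) → cum 197  ≥ 183.5 → median here
  km 24 (S, w=120) → cum 317
  km 28 (T, w=50) → cum 367
Optimal location: km 19.

x = 19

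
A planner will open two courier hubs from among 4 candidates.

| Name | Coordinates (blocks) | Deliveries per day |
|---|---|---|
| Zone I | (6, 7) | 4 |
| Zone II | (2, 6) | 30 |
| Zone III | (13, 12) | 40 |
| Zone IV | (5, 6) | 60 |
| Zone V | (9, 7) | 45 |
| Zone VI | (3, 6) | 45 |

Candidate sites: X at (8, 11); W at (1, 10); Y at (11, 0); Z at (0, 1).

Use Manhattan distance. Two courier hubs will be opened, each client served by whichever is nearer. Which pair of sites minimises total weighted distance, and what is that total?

{X, W}, total 1389

Evaluate every pair (each demand assigned to the nearer of the two):
  {X, W}: total = 1389
  {X, Z}: total = 1539
  {X, Y}: total = 1749
  {W, Y}: total = 1897
  {W, Z}: total = 1987
  {Y, Z}: total = 2183
Best pair: {X, W} with total 1389.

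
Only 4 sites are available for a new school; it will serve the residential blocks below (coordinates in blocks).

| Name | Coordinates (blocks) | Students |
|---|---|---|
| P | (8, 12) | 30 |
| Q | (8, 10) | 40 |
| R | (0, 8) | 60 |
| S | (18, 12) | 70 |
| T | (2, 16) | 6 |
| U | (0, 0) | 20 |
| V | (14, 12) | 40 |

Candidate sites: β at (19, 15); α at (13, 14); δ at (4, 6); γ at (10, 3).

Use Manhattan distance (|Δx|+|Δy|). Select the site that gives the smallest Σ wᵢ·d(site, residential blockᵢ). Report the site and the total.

α, total 2938 blocks

Total weighted distance at each candidate:
  β (19, 15): total = 4008
  α (13, 14): total = 2938
  δ (4, 6): total = 3292
  γ (10, 3): total = 3686
Minimum is at α with total 2938 blocks.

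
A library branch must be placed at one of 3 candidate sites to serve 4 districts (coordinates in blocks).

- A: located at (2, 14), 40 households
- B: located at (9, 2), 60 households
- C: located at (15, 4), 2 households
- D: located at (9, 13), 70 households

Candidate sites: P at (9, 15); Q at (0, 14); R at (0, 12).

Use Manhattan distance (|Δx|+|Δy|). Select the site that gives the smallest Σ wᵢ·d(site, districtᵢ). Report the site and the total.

P, total 1274 blocks

Total weighted distance at each candidate:
  P (9, 15): total = 1274
  Q (0, 14): total = 2090
  R (0, 12): total = 2046
Minimum is at P with total 1274 blocks.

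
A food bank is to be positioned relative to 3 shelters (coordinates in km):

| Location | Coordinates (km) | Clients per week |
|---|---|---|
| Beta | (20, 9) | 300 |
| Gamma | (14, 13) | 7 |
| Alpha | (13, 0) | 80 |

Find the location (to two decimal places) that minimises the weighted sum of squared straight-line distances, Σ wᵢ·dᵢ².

(18.44, 7.21)

The minimiser of Σwᵢ‖p−pᵢ‖² is the weighted centroid p* = (Σwᵢpᵢ)/(Σwᵢ).
Σwᵢ = 387.
Σwᵢxᵢ = 300·20 + 7·14 + 80·13 = 7138.
Σwᵢyᵢ = 300·9 + 7·13 + 80·0 = 2791.
x* = 7138/387 = 18.44, y* = 2791/387 = 7.21.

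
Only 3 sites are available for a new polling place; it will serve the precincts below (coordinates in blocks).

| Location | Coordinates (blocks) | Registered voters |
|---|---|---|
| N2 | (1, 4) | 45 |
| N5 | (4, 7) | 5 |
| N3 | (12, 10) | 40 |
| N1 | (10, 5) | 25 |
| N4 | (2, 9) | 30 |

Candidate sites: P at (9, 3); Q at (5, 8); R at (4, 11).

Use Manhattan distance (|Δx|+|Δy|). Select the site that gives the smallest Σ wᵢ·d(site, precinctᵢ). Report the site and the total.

Q, total 1050 blocks

Total weighted distance at each candidate:
  P (9, 3): total = 1315
  Q (5, 8): total = 1050
  R (4, 11): total = 1250
Minimum is at Q with total 1050 blocks.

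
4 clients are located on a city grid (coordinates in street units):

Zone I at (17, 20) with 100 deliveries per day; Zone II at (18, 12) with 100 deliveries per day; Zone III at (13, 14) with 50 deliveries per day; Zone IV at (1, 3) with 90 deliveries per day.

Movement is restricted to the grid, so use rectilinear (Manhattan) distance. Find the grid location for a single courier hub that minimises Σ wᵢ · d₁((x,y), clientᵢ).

Manhattan distance separates: Σwᵢ(|x−xᵢ|+|y−yᵢ|) = Σwᵢ|x−xᵢ| + Σwᵢ|y−yᵢ|, so x and y are optimised independently as 1-D weighted medians.
Total weight W = 340; half = 170.
x-coordinate, sorted with cumulative weight:
  x=1 (Zone IV, w=90) cum 90
  x=13 (Zone III, w=50) cum 140
  x=17 (Zone I, w=100) cum 240  ← median
  x=18 (Zone II, w=100) cum 340
⇒ x* = 17
y-coordinate, sorted with cumulative weight:
  y=3 (Zone IV, w=90) cum 90
  y=12 (Zone II, w=100) cum 190  ← median
  y=14 (Zone III, w=50) cum 240
  y=20 (Zone I, w=100) cum 340
⇒ y* = 12

(17, 12)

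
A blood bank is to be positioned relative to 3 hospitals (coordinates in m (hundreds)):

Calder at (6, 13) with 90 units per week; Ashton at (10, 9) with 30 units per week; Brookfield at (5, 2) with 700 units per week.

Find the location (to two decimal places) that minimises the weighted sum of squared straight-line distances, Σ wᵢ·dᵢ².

The minimiser of Σwᵢ‖p−pᵢ‖² is the weighted centroid p* = (Σwᵢpᵢ)/(Σwᵢ).
Σwᵢ = 820.
Σwᵢxᵢ = 90·6 + 30·10 + 700·5 = 4340.
Σwᵢyᵢ = 90·13 + 30·9 + 700·2 = 2840.
x* = 4340/820 = 5.29, y* = 2840/820 = 3.46.

(5.29, 3.46)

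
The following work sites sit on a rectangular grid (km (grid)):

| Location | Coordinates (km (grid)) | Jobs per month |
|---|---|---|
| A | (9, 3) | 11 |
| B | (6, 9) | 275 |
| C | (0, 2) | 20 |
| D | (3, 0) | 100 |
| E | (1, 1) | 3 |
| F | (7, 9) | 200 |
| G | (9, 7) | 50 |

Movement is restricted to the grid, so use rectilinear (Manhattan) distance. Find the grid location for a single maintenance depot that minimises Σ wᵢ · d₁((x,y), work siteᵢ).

(6, 9)

Manhattan distance separates: Σwᵢ(|x−xᵢ|+|y−yᵢ|) = Σwᵢ|x−xᵢ| + Σwᵢ|y−yᵢ|, so x and y are optimised independently as 1-D weighted medians.
Total weight W = 659; half = 329.5.
x-coordinate, sorted with cumulative weight:
  x=0 (C, w=20) cum 20
  x=1 (E, w=3) cum 23
  x=3 (D, w=100) cum 123
  x=6 (B, w=275) cum 398  ← median
  x=7 (F, w=200) cum 598
  x=9 (A, w=11) cum 609
  x=9 (G, w=50) cum 659
⇒ x* = 6
y-coordinate, sorted with cumulative weight:
  y=0 (D, w=100) cum 100
  y=1 (E, w=3) cum 103
  y=2 (C, w=20) cum 123
  y=3 (A, w=11) cum 134
  y=7 (G, w=50) cum 184
  y=9 (B, w=275) cum 459  ← median
  y=9 (F, w=200) cum 659
⇒ y* = 9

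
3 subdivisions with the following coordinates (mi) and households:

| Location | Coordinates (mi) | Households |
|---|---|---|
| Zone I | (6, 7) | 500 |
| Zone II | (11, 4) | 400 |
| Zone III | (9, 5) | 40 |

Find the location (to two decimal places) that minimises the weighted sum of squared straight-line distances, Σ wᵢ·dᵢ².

The minimiser of Σwᵢ‖p−pᵢ‖² is the weighted centroid p* = (Σwᵢpᵢ)/(Σwᵢ).
Σwᵢ = 940.
Σwᵢxᵢ = 500·6 + 400·11 + 40·9 = 7760.
Σwᵢyᵢ = 500·7 + 400·4 + 40·5 = 5300.
x* = 7760/940 = 8.26, y* = 5300/940 = 5.64.

(8.26, 5.64)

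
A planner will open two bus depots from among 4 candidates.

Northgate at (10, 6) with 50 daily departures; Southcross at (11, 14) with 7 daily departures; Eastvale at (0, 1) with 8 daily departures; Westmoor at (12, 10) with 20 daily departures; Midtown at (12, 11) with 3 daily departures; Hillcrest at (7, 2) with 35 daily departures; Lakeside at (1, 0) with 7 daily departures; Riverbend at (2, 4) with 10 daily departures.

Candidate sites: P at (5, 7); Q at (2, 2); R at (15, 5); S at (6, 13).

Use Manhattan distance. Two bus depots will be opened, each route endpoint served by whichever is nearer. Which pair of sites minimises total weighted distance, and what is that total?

Evaluate every pair (each demand assigned to the nearer of the two):
  {Q, R}: total = 818
  {P, Q}: total = 864
  {P, S}: total = 1016
  {Q, S}: total = 1036
  {P, R}: total = 1048
  {R, S}: total = 1311
Best pair: {Q, R} with total 818.

{Q, R}, total 818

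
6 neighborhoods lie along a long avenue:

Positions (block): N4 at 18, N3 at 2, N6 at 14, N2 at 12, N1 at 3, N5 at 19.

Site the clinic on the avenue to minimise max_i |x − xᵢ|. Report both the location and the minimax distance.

location 10.5, max distance 8.5

The 1-center on a line is the midpoint of the two extreme points: leftmost at 2, rightmost at 19.
Optimal location = (2 + 19)/2 = 10.5; maximum distance = (19 − 2)/2 = 8.5.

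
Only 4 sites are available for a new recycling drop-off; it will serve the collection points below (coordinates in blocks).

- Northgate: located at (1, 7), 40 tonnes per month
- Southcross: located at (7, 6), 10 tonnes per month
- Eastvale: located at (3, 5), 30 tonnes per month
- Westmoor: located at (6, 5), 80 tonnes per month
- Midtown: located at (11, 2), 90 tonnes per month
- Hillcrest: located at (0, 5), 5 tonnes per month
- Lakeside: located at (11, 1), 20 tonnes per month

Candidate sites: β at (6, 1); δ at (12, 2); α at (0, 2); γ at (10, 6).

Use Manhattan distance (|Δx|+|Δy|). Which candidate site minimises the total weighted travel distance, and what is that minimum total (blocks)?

Total weighted distance at each candidate:
  β (6, 1): total = 1720
  δ (12, 2): total = 2015
  α (0, 2): total = 2495
  γ (10, 6): total = 1695
Minimum is at γ with total 1695 blocks.

γ, total 1695 blocks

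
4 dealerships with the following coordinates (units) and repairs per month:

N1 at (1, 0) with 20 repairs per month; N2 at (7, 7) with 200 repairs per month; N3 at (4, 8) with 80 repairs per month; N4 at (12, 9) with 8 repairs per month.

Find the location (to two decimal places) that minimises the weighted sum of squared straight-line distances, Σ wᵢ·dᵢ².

(5.96, 6.86)

The minimiser of Σwᵢ‖p−pᵢ‖² is the weighted centroid p* = (Σwᵢpᵢ)/(Σwᵢ).
Σwᵢ = 308.
Σwᵢxᵢ = 20·1 + 200·7 + 80·4 + 8·12 = 1836.
Σwᵢyᵢ = 20·0 + 200·7 + 80·8 + 8·9 = 2112.
x* = 1836/308 = 5.96, y* = 2112/308 = 6.86.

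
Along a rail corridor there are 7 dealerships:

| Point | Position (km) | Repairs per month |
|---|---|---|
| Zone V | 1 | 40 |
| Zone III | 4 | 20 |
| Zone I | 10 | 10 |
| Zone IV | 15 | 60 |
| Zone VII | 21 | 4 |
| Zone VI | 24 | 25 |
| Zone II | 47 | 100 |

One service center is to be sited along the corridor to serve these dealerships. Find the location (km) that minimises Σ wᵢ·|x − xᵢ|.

x = 15

For a sum of weighted absolute distances on a line, the optimum is the weighted median (not the mean). Total weight W = 259; half-weight = 129.5.
Sort by position and accumulate weight:
  km 1 (Zone V, w=40) → cum 40
  km 4 (Zone III, w=20) → cum 60
  km 10 (Zone I, w=10) → cum 70
  km 15 (Zone IV, w=60) → cum 130  ≥ 129.5 → median here
  km 21 (Zone VII, w=4) → cum 134
  km 24 (Zone VI, w=25) → cum 159
  km 47 (Zone II, w=100) → cum 259
Optimal location: km 15.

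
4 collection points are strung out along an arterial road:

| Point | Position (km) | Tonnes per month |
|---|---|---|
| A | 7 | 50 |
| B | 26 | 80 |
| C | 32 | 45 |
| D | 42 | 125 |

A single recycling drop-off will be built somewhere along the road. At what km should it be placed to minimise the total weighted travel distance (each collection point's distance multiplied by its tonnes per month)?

For a sum of weighted absolute distances on a line, the optimum is the weighted median (not the mean). Total weight W = 300; half-weight = 150.
Sort by position and accumulate weight:
  km 7 (A, w=50) → cum 50
  km 26 (B, w=80) → cum 130
  km 32 (C, w=45) → cum 175  ≥ 150 → median here
  km 42 (D, w=125) → cum 300
Optimal location: km 32.

x = 32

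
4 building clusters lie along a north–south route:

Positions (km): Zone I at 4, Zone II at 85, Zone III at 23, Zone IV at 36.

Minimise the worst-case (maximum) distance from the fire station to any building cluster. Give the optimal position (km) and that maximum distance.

The 1-center on a line is the midpoint of the two extreme points: leftmost at 4, rightmost at 85.
Optimal location = (4 + 85)/2 = 44.5; maximum distance = (85 − 4)/2 = 40.5.

location 44.5, max distance 40.5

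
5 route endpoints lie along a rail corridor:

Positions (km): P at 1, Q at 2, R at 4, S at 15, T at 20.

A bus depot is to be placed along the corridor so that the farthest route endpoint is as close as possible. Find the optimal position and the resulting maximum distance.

location 10.5, max distance 9.5

The 1-center on a line is the midpoint of the two extreme points: leftmost at 1, rightmost at 20.
Optimal location = (1 + 20)/2 = 10.5; maximum distance = (20 − 1)/2 = 9.5.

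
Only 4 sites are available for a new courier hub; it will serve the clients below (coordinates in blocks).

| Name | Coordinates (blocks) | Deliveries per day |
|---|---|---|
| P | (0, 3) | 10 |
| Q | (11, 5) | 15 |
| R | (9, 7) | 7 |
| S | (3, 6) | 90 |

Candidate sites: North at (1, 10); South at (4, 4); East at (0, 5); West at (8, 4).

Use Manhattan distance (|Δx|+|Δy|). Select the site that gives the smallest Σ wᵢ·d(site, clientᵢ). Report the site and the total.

South, total 496 blocks

Total weighted distance at each candidate:
  North (1, 10): total = 922
  South (4, 4): total = 496
  East (0, 5): total = 622
  West (8, 4): total = 808
Minimum is at South with total 496 blocks.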